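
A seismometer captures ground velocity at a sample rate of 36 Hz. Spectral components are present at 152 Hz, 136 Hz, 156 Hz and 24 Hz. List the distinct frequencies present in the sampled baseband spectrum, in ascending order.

8 Hz, 12 Hz

fs/2 = 18 Hz.
152 Hz mod fs = 8 Hz.
8 Hz ≤ fs/2 = 18 Hz, appears at 8 Hz.
136 Hz mod fs = 28 Hz.
28 Hz > fs/2 = 18 Hz, folds to fs − 28 Hz = 8 Hz.
156 Hz mod fs = 12 Hz.
12 Hz ≤ fs/2 = 18 Hz, appears at 12 Hz.
24 Hz > fs/2 = 18 Hz, folds to fs − 24 Hz = 12 Hz.
Distinct values: {8 Hz, 12 Hz}.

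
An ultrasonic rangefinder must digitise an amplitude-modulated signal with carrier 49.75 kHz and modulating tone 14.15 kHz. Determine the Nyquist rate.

127.8 kHz

AM sidebands sit at fc ± fm = 35.6 kHz and 63.9 kHz.
Highest-frequency component: 63.9 kHz.
Nyquist rate = 2 × 63.9 kHz = 127.8 kHz.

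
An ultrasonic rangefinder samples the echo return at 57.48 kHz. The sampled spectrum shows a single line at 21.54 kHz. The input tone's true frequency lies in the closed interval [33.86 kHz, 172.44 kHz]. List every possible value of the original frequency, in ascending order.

Frequencies that alias to 21.54 kHz are k·fs ± 21.54 kHz for integer k ≥ 0.
k=0: 21.54 kHz.
k=1: 35.94 kHz, 79.02 kHz.
k=2: 93.42 kHz, 136.5 kHz.
k=3: 150.9 kHz, 193.98 kHz.
k=4: 208.38 kHz, 251.46 kHz.
Within [33.86 kHz, 172.44 kHz]: 35.94 kHz, 79.02 kHz, 93.42 kHz, 136.5 kHz, 150.9 kHz.

35.94 kHz, 79.02 kHz, 93.42 kHz, 136.5 kHz, 150.9 kHz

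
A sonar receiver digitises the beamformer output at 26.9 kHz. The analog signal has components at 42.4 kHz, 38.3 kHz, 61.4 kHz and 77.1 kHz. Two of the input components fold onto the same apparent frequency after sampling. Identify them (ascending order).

fs/2 = 13.45 kHz.
42.4 kHz mod fs = 15.5 kHz.
15.5 kHz > fs/2 = 13.45 kHz, folds to fs − 15.5 kHz = 11.4 kHz.
38.3 kHz mod fs = 11.4 kHz.
11.4 kHz ≤ fs/2 = 13.45 kHz, appears at 11.4 kHz.
61.4 kHz mod fs = 7.6 kHz.
7.6 kHz ≤ fs/2 = 13.45 kHz, appears at 7.6 kHz.
77.1 kHz mod fs = 23.3 kHz.
23.3 kHz > fs/2 = 13.45 kHz, folds to fs − 23.3 kHz = 3.6 kHz.
38.3 kHz and 42.4 kHz both map to 11.4 kHz.

38.3 kHz, 42.4 kHz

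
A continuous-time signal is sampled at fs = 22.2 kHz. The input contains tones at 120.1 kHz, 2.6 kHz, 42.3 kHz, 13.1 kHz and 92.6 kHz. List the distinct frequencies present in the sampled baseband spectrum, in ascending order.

fs/2 = 11.1 kHz.
120.1 kHz mod fs = 9.1 kHz.
9.1 kHz ≤ fs/2 = 11.1 kHz, appears at 9.1 kHz.
2.6 kHz ≤ fs/2 = 11.1 kHz, passes unchanged.
42.3 kHz mod fs = 20.1 kHz.
20.1 kHz > fs/2 = 11.1 kHz, folds to fs − 20.1 kHz = 2.1 kHz.
13.1 kHz > fs/2 = 11.1 kHz, folds to fs − 13.1 kHz = 9.1 kHz.
92.6 kHz mod fs = 3.8 kHz.
3.8 kHz ≤ fs/2 = 11.1 kHz, appears at 3.8 kHz.
Distinct values: {2.1 kHz, 2.6 kHz, 3.8 kHz, 9.1 kHz}.

2.1 kHz, 2.6 kHz, 3.8 kHz, 9.1 kHz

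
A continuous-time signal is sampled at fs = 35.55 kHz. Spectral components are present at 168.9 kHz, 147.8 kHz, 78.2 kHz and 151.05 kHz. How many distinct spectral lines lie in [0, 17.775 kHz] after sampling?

3

fs/2 = 17.775 kHz.
168.9 kHz mod fs = 26.7 kHz.
26.7 kHz > fs/2 = 17.775 kHz, folds to fs − 26.7 kHz = 8.85 kHz.
147.8 kHz mod fs = 5.6 kHz.
5.6 kHz ≤ fs/2 = 17.775 kHz, appears at 5.6 kHz.
78.2 kHz mod fs = 7.1 kHz.
7.1 kHz ≤ fs/2 = 17.775 kHz, appears at 7.1 kHz.
151.05 kHz mod fs = 8.85 kHz.
8.85 kHz ≤ fs/2 = 17.775 kHz, appears at 8.85 kHz.
Distinct values: {5.6 kHz, 7.1 kHz, 8.85 kHz} → 3.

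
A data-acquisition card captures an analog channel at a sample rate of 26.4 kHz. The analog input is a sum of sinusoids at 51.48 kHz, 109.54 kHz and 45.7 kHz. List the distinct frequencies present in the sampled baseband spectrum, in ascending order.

1.32 kHz, 3.94 kHz, 7.1 kHz

fs/2 = 13.2 kHz.
51.48 kHz mod fs = 25.08 kHz.
25.08 kHz > fs/2 = 13.2 kHz, folds to fs − 25.08 kHz = 1.32 kHz.
109.54 kHz mod fs = 3.94 kHz.
3.94 kHz ≤ fs/2 = 13.2 kHz, appears at 3.94 kHz.
45.7 kHz mod fs = 19.3 kHz.
19.3 kHz > fs/2 = 13.2 kHz, folds to fs − 19.3 kHz = 7.1 kHz.
Distinct values: {1.32 kHz, 3.94 kHz, 7.1 kHz}.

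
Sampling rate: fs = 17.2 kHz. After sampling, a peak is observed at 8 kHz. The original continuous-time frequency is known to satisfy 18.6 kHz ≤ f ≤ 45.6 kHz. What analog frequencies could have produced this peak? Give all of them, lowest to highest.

25.2 kHz, 26.4 kHz, 42.4 kHz, 43.6 kHz

Frequencies that alias to 8 kHz are k·fs ± 8 kHz for integer k ≥ 0.
k=0: 8 kHz.
k=1: 9.2 kHz, 25.2 kHz.
k=2: 26.4 kHz, 42.4 kHz.
k=3: 43.6 kHz, 59.6 kHz.
k=4: 60.8 kHz, 76.8 kHz.
Within [18.6 kHz, 45.6 kHz]: 25.2 kHz, 26.4 kHz, 42.4 kHz, 43.6 kHz.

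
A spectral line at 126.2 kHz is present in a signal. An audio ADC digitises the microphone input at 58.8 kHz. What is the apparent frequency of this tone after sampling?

8.6 kHz

126.2 kHz mod fs = 8.6 kHz.
8.6 kHz ≤ fs/2 = 29.4 kHz, appears at 8.6 kHz.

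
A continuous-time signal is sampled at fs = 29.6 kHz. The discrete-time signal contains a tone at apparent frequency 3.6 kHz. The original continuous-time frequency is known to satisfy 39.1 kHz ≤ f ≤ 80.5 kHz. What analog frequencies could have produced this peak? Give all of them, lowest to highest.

55.6 kHz, 62.8 kHz

Frequencies that alias to 3.6 kHz are k·fs ± 3.6 kHz for integer k ≥ 0.
k=0: 3.6 kHz.
k=1: 26 kHz, 33.2 kHz.
k=2: 55.6 kHz, 62.8 kHz.
k=3: 85.2 kHz, 92.4 kHz.
Within [39.1 kHz, 80.5 kHz]: 55.6 kHz, 62.8 kHz.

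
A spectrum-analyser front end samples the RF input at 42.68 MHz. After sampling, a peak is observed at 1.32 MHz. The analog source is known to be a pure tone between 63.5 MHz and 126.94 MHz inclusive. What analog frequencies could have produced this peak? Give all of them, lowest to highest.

Frequencies that alias to 1.32 MHz are k·fs ± 1.32 MHz for integer k ≥ 0.
k=0: 1.32 MHz.
k=1: 41.36 MHz, 44 MHz.
k=2: 84.04 MHz, 86.68 MHz.
k=3: 126.72 MHz, 129.36 MHz.
k=4: 169.4 MHz, 172.04 MHz.
Within [63.5 MHz, 126.94 MHz]: 84.04 MHz, 86.68 MHz, 126.72 MHz.

84.04 MHz, 86.68 MHz, 126.72 MHz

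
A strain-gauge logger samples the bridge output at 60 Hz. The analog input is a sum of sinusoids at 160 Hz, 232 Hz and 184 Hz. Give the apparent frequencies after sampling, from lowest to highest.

4 Hz, 8 Hz, 20 Hz

fs/2 = 30 Hz.
160 Hz mod fs = 40 Hz.
40 Hz > fs/2 = 30 Hz, folds to fs − 40 Hz = 20 Hz.
232 Hz mod fs = 52 Hz.
52 Hz > fs/2 = 30 Hz, folds to fs − 52 Hz = 8 Hz.
184 Hz mod fs = 4 Hz.
4 Hz ≤ fs/2 = 30 Hz, appears at 4 Hz.
Distinct values: {4 Hz, 8 Hz, 20 Hz}.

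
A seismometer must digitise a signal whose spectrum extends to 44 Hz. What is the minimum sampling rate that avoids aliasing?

88 Hz

Nyquist rate = 2 × 44 Hz = 88 Hz.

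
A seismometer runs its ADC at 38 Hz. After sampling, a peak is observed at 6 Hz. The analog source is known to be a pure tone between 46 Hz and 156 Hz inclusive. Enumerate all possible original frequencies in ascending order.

70 Hz, 82 Hz, 108 Hz, 120 Hz, 146 Hz

Frequencies that alias to 6 Hz are k·fs ± 6 Hz for integer k ≥ 0.
k=0: 6 Hz.
k=1: 32 Hz, 44 Hz.
k=2: 70 Hz, 82 Hz.
k=3: 108 Hz, 120 Hz.
k=4: 146 Hz, 158 Hz.
k=5: 184 Hz, 196 Hz.
Within [46 Hz, 156 Hz]: 70 Hz, 82 Hz, 108 Hz, 120 Hz, 146 Hz.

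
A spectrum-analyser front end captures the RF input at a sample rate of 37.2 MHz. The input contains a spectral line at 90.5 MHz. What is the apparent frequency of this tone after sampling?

90.5 MHz mod fs = 16.1 MHz.
16.1 MHz ≤ fs/2 = 18.6 MHz, appears at 16.1 MHz.

16.1 MHz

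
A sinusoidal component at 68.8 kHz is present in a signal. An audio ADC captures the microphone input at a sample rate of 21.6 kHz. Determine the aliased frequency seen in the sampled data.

4 kHz

68.8 kHz mod fs = 4 kHz.
4 kHz ≤ fs/2 = 10.8 kHz, appears at 4 kHz.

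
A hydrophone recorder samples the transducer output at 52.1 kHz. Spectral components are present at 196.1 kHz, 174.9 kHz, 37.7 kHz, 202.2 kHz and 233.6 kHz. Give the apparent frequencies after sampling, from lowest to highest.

6.2 kHz, 12.3 kHz, 14.4 kHz, 18.6 kHz, 25.2 kHz

fs/2 = 26.05 kHz.
196.1 kHz mod fs = 39.8 kHz.
39.8 kHz > fs/2 = 26.05 kHz, folds to fs − 39.8 kHz = 12.3 kHz.
174.9 kHz mod fs = 18.6 kHz.
18.6 kHz ≤ fs/2 = 26.05 kHz, appears at 18.6 kHz.
37.7 kHz > fs/2 = 26.05 kHz, folds to fs − 37.7 kHz = 14.4 kHz.
202.2 kHz mod fs = 45.9 kHz.
45.9 kHz > fs/2 = 26.05 kHz, folds to fs − 45.9 kHz = 6.2 kHz.
233.6 kHz mod fs = 25.2 kHz.
25.2 kHz ≤ fs/2 = 26.05 kHz, appears at 25.2 kHz.
Distinct values: {6.2 kHz, 12.3 kHz, 14.4 kHz, 18.6 kHz, 25.2 kHz}.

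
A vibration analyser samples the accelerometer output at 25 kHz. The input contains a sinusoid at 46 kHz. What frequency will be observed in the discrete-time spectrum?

4 kHz

46 kHz mod fs = 21 kHz.
21 kHz > fs/2 = 12.5 kHz, folds to fs − 21 kHz = 4 kHz.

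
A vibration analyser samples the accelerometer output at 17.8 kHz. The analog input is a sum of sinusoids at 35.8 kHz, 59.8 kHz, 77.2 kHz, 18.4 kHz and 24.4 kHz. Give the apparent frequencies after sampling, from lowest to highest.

fs/2 = 8.9 kHz.
35.8 kHz mod fs = 0.2 kHz.
0.2 kHz ≤ fs/2 = 8.9 kHz, appears at 0.2 kHz.
59.8 kHz mod fs = 6.4 kHz.
6.4 kHz ≤ fs/2 = 8.9 kHz, appears at 6.4 kHz.
77.2 kHz mod fs = 6 kHz.
6 kHz ≤ fs/2 = 8.9 kHz, appears at 6 kHz.
18.4 kHz mod fs = 0.6 kHz.
0.6 kHz ≤ fs/2 = 8.9 kHz, appears at 0.6 kHz.
24.4 kHz mod fs = 6.6 kHz.
6.6 kHz ≤ fs/2 = 8.9 kHz, appears at 6.6 kHz.
Distinct values: {0.2 kHz, 0.6 kHz, 6 kHz, 6.4 kHz, 6.6 kHz}.

0.2 kHz, 0.6 kHz, 6 kHz, 6.4 kHz, 6.6 kHz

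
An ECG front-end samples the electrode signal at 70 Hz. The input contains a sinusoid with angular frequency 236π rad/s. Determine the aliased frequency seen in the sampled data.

22 Hz

ω = 236π rad/s → f = ω/(2π) = 118 Hz.
118 Hz mod fs = 48 Hz.
48 Hz > fs/2 = 35 Hz, folds to fs − 48 Hz = 22 Hz.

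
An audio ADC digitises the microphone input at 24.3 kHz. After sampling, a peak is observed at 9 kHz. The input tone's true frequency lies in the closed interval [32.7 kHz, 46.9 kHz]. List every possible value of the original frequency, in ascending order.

33.3 kHz, 39.6 kHz

Frequencies that alias to 9 kHz are k·fs ± 9 kHz for integer k ≥ 0.
k=0: 9 kHz.
k=1: 15.3 kHz, 33.3 kHz.
k=2: 39.6 kHz, 57.6 kHz.
k=3: 63.9 kHz, 81.9 kHz.
Within [32.7 kHz, 46.9 kHz]: 33.3 kHz, 39.6 kHz.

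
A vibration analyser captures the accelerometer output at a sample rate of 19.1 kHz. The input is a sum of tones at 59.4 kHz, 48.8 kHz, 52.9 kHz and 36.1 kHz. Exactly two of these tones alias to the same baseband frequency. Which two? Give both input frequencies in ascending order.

fs/2 = 9.55 kHz.
59.4 kHz mod fs = 2.1 kHz.
2.1 kHz ≤ fs/2 = 9.55 kHz, appears at 2.1 kHz.
48.8 kHz mod fs = 10.6 kHz.
10.6 kHz > fs/2 = 9.55 kHz, folds to fs − 10.6 kHz = 8.5 kHz.
52.9 kHz mod fs = 14.7 kHz.
14.7 kHz > fs/2 = 9.55 kHz, folds to fs − 14.7 kHz = 4.4 kHz.
36.1 kHz mod fs = 17 kHz.
17 kHz > fs/2 = 9.55 kHz, folds to fs − 17 kHz = 2.1 kHz.
36.1 kHz and 59.4 kHz both map to 2.1 kHz.

36.1 kHz, 59.4 kHz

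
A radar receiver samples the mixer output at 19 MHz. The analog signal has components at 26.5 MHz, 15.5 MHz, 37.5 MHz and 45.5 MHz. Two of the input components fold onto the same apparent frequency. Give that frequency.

7.5 MHz

fs/2 = 9.5 MHz.
26.5 MHz mod fs = 7.5 MHz.
7.5 MHz ≤ fs/2 = 9.5 MHz, appears at 7.5 MHz.
15.5 MHz > fs/2 = 9.5 MHz, folds to fs − 15.5 MHz = 3.5 MHz.
37.5 MHz mod fs = 18.5 MHz.
18.5 MHz > fs/2 = 9.5 MHz, folds to fs − 18.5 MHz = 0.5 MHz.
45.5 MHz mod fs = 7.5 MHz.
7.5 MHz ≤ fs/2 = 9.5 MHz, appears at 7.5 MHz.
26.5 MHz and 45.5 MHz both map to 7.5 MHz.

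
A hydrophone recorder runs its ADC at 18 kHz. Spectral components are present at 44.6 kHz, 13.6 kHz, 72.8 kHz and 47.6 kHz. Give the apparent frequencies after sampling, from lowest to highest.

0.8 kHz, 4.4 kHz, 6.4 kHz, 8.6 kHz

fs/2 = 9 kHz.
44.6 kHz mod fs = 8.6 kHz.
8.6 kHz ≤ fs/2 = 9 kHz, appears at 8.6 kHz.
13.6 kHz > fs/2 = 9 kHz, folds to fs − 13.6 kHz = 4.4 kHz.
72.8 kHz mod fs = 0.8 kHz.
0.8 kHz ≤ fs/2 = 9 kHz, appears at 0.8 kHz.
47.6 kHz mod fs = 11.6 kHz.
11.6 kHz > fs/2 = 9 kHz, folds to fs − 11.6 kHz = 6.4 kHz.
Distinct values: {0.8 kHz, 4.4 kHz, 6.4 kHz, 8.6 kHz}.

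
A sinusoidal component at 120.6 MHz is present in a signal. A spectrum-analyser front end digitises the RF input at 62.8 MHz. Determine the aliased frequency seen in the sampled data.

120.6 MHz mod fs = 57.8 MHz.
57.8 MHz > fs/2 = 31.4 MHz, folds to fs − 57.8 MHz = 5 MHz.

5 MHz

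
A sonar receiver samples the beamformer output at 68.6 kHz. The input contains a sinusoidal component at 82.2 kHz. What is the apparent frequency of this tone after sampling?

82.2 kHz mod fs = 13.6 kHz.
13.6 kHz ≤ fs/2 = 34.3 kHz, appears at 13.6 kHz.

13.6 kHz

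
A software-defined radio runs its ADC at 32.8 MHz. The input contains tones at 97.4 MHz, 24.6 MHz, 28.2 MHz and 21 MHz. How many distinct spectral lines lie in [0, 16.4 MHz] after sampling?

fs/2 = 16.4 MHz.
97.4 MHz mod fs = 31.8 MHz.
31.8 MHz > fs/2 = 16.4 MHz, folds to fs − 31.8 MHz = 1 MHz.
24.6 MHz > fs/2 = 16.4 MHz, folds to fs − 24.6 MHz = 8.2 MHz.
28.2 MHz > fs/2 = 16.4 MHz, folds to fs − 28.2 MHz = 4.6 MHz.
21 MHz > fs/2 = 16.4 MHz, folds to fs − 21 MHz = 11.8 MHz.
Distinct values: {1 MHz, 4.6 MHz, 8.2 MHz, 11.8 MHz} → 4.

4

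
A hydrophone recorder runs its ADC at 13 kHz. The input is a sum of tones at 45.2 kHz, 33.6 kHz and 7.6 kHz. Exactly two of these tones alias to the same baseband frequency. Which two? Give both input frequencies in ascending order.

7.6 kHz, 33.6 kHz

fs/2 = 6.5 kHz.
45.2 kHz mod fs = 6.2 kHz.
6.2 kHz ≤ fs/2 = 6.5 kHz, appears at 6.2 kHz.
33.6 kHz mod fs = 7.6 kHz.
7.6 kHz > fs/2 = 6.5 kHz, folds to fs − 7.6 kHz = 5.4 kHz.
7.6 kHz > fs/2 = 6.5 kHz, folds to fs − 7.6 kHz = 5.4 kHz.
7.6 kHz and 33.6 kHz both map to 5.4 kHz.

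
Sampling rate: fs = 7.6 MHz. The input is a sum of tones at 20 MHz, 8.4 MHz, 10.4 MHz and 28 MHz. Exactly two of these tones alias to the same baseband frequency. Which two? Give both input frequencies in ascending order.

10.4 MHz, 20 MHz

fs/2 = 3.8 MHz.
20 MHz mod fs = 4.8 MHz.
4.8 MHz > fs/2 = 3.8 MHz, folds to fs − 4.8 MHz = 2.8 MHz.
8.4 MHz mod fs = 0.8 MHz.
0.8 MHz ≤ fs/2 = 3.8 MHz, appears at 0.8 MHz.
10.4 MHz mod fs = 2.8 MHz.
2.8 MHz ≤ fs/2 = 3.8 MHz, appears at 2.8 MHz.
28 MHz mod fs = 5.2 MHz.
5.2 MHz > fs/2 = 3.8 MHz, folds to fs − 5.2 MHz = 2.4 MHz.
10.4 MHz and 20 MHz both map to 2.8 MHz.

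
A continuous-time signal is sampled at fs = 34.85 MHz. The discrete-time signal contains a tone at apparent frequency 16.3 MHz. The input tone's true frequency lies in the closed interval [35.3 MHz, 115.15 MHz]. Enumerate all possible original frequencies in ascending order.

51.15 MHz, 53.4 MHz, 86 MHz, 88.25 MHz

Frequencies that alias to 16.3 MHz are k·fs ± 16.3 MHz for integer k ≥ 0.
k=0: 16.3 MHz.
k=1: 18.55 MHz, 51.15 MHz.
k=2: 53.4 MHz, 86 MHz.
k=3: 88.25 MHz, 120.85 MHz.
k=4: 123.1 MHz, 155.7 MHz.
Within [35.3 MHz, 115.15 MHz]: 51.15 MHz, 53.4 MHz, 86 MHz, 88.25 MHz.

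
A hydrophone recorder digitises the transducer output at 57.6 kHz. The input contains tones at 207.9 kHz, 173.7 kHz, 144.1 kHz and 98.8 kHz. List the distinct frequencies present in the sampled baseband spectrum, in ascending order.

0.9 kHz, 16.4 kHz, 22.5 kHz, 28.7 kHz

fs/2 = 28.8 kHz.
207.9 kHz mod fs = 35.1 kHz.
35.1 kHz > fs/2 = 28.8 kHz, folds to fs − 35.1 kHz = 22.5 kHz.
173.7 kHz mod fs = 0.9 kHz.
0.9 kHz ≤ fs/2 = 28.8 kHz, appears at 0.9 kHz.
144.1 kHz mod fs = 28.9 kHz.
28.9 kHz > fs/2 = 28.8 kHz, folds to fs − 28.9 kHz = 28.7 kHz.
98.8 kHz mod fs = 41.2 kHz.
41.2 kHz > fs/2 = 28.8 kHz, folds to fs − 41.2 kHz = 16.4 kHz.
Distinct values: {0.9 kHz, 16.4 kHz, 22.5 kHz, 28.7 kHz}.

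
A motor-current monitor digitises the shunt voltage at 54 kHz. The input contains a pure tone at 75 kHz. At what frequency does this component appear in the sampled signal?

21 kHz

75 kHz mod fs = 21 kHz.
21 kHz ≤ fs/2 = 27 kHz, appears at 21 kHz.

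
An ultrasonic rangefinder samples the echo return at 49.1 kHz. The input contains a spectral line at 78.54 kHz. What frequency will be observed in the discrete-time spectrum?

78.54 kHz mod fs = 29.44 kHz.
29.44 kHz > fs/2 = 24.55 kHz, folds to fs − 29.44 kHz = 19.66 kHz.

19.66 kHz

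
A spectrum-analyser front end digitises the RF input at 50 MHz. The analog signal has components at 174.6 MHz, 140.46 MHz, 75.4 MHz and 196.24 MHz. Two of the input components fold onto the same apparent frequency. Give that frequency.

fs/2 = 25 MHz.
174.6 MHz mod fs = 24.6 MHz.
24.6 MHz ≤ fs/2 = 25 MHz, appears at 24.6 MHz.
140.46 MHz mod fs = 40.46 MHz.
40.46 MHz > fs/2 = 25 MHz, folds to fs − 40.46 MHz = 9.54 MHz.
75.4 MHz mod fs = 25.4 MHz.
25.4 MHz > fs/2 = 25 MHz, folds to fs − 25.4 MHz = 24.6 MHz.
196.24 MHz mod fs = 46.24 MHz.
46.24 MHz > fs/2 = 25 MHz, folds to fs − 46.24 MHz = 3.76 MHz.
75.4 MHz and 174.6 MHz both map to 24.6 MHz.

24.6 MHz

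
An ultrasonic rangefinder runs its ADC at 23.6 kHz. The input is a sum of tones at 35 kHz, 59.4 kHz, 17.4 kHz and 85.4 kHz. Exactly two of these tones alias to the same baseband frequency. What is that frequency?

fs/2 = 11.8 kHz.
35 kHz mod fs = 11.4 kHz.
11.4 kHz ≤ fs/2 = 11.8 kHz, appears at 11.4 kHz.
59.4 kHz mod fs = 12.2 kHz.
12.2 kHz > fs/2 = 11.8 kHz, folds to fs − 12.2 kHz = 11.4 kHz.
17.4 kHz > fs/2 = 11.8 kHz, folds to fs − 17.4 kHz = 6.2 kHz.
85.4 kHz mod fs = 14.6 kHz.
14.6 kHz > fs/2 = 11.8 kHz, folds to fs − 14.6 kHz = 9 kHz.
35 kHz and 59.4 kHz both map to 11.4 kHz.

11.4 kHz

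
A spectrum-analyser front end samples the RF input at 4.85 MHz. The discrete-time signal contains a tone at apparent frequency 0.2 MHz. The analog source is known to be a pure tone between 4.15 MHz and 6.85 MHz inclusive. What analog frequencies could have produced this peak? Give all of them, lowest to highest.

Frequencies that alias to 0.2 MHz are k·fs ± 0.2 MHz for integer k ≥ 0.
k=0: 0.2 MHz.
k=1: 4.65 MHz, 5.05 MHz.
k=2: 9.5 MHz, 9.9 MHz.
Within [4.15 MHz, 6.85 MHz]: 4.65 MHz, 5.05 MHz.

4.65 MHz, 5.05 MHz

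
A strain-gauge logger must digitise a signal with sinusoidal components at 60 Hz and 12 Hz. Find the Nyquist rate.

Highest-frequency component: 60 Hz.
Nyquist rate = 2 × 60 Hz = 120 Hz.

120 Hz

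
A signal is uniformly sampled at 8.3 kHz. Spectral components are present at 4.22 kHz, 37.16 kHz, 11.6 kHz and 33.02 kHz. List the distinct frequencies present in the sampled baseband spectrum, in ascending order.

fs/2 = 4.15 kHz.
4.22 kHz > fs/2 = 4.15 kHz, folds to fs − 4.22 kHz = 4.08 kHz.
37.16 kHz mod fs = 3.96 kHz.
3.96 kHz ≤ fs/2 = 4.15 kHz, appears at 3.96 kHz.
11.6 kHz mod fs = 3.3 kHz.
3.3 kHz ≤ fs/2 = 4.15 kHz, appears at 3.3 kHz.
33.02 kHz mod fs = 8.12 kHz.
8.12 kHz > fs/2 = 4.15 kHz, folds to fs − 8.12 kHz = 0.18 kHz.
Distinct values: {0.18 kHz, 3.3 kHz, 3.96 kHz, 4.08 kHz}.

0.18 kHz, 3.3 kHz, 3.96 kHz, 4.08 kHz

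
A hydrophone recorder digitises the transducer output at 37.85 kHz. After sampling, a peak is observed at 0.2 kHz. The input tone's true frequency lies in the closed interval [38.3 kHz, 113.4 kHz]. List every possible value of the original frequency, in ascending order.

Frequencies that alias to 0.2 kHz are k·fs ± 0.2 kHz for integer k ≥ 0.
k=0: 0.2 kHz.
k=1: 37.65 kHz, 38.05 kHz.
k=2: 75.5 kHz, 75.9 kHz.
k=3: 113.35 kHz, 113.75 kHz.
k=4: 151.2 kHz, 151.6 kHz.
Within [38.3 kHz, 113.4 kHz]: 75.5 kHz, 75.9 kHz, 113.35 kHz.

75.5 kHz, 75.9 kHz, 113.35 kHz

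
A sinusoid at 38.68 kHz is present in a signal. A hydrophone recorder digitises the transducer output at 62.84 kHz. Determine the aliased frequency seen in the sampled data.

38.68 kHz > fs/2 = 31.42 kHz, folds to fs − 38.68 kHz = 24.16 kHz.

24.16 kHz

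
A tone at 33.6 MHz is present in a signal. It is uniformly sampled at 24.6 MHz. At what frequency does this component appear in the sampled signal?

9 MHz

33.6 MHz mod fs = 9 MHz.
9 MHz ≤ fs/2 = 12.3 MHz, appears at 9 MHz.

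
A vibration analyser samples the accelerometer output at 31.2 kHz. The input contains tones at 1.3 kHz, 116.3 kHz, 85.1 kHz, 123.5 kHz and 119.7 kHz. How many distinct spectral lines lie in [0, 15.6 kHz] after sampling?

fs/2 = 15.6 kHz.
1.3 kHz ≤ fs/2 = 15.6 kHz, passes unchanged.
116.3 kHz mod fs = 22.7 kHz.
22.7 kHz > fs/2 = 15.6 kHz, folds to fs − 22.7 kHz = 8.5 kHz.
85.1 kHz mod fs = 22.7 kHz.
22.7 kHz > fs/2 = 15.6 kHz, folds to fs − 22.7 kHz = 8.5 kHz.
123.5 kHz mod fs = 29.9 kHz.
29.9 kHz > fs/2 = 15.6 kHz, folds to fs − 29.9 kHz = 1.3 kHz.
119.7 kHz mod fs = 26.1 kHz.
26.1 kHz > fs/2 = 15.6 kHz, folds to fs − 26.1 kHz = 5.1 kHz.
Distinct values: {1.3 kHz, 5.1 kHz, 8.5 kHz} → 3.

3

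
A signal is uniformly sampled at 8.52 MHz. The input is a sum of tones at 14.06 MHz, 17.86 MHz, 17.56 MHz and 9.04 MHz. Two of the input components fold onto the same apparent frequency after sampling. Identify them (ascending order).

fs/2 = 4.26 MHz.
14.06 MHz mod fs = 5.54 MHz.
5.54 MHz > fs/2 = 4.26 MHz, folds to fs − 5.54 MHz = 2.98 MHz.
17.86 MHz mod fs = 0.82 MHz.
0.82 MHz ≤ fs/2 = 4.26 MHz, appears at 0.82 MHz.
17.56 MHz mod fs = 0.52 MHz.
0.52 MHz ≤ fs/2 = 4.26 MHz, appears at 0.52 MHz.
9.04 MHz mod fs = 0.52 MHz.
0.52 MHz ≤ fs/2 = 4.26 MHz, appears at 0.52 MHz.
9.04 MHz and 17.56 MHz both map to 0.52 MHz.

9.04 MHz, 17.56 MHz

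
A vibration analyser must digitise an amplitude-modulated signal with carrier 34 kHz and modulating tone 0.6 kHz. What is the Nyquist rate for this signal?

AM sidebands sit at fc ± fm = 33.4 kHz and 34.6 kHz.
Highest-frequency component: 34.6 kHz.
Nyquist rate = 2 × 34.6 kHz = 69.2 kHz.

69.2 kHz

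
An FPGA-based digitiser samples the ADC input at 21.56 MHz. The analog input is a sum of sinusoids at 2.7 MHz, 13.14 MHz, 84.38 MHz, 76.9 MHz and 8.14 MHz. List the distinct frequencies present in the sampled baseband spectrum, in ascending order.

fs/2 = 10.78 MHz.
2.7 MHz ≤ fs/2 = 10.78 MHz, passes unchanged.
13.14 MHz > fs/2 = 10.78 MHz, folds to fs − 13.14 MHz = 8.42 MHz.
84.38 MHz mod fs = 19.7 MHz.
19.7 MHz > fs/2 = 10.78 MHz, folds to fs − 19.7 MHz = 1.86 MHz.
76.9 MHz mod fs = 12.22 MHz.
12.22 MHz > fs/2 = 10.78 MHz, folds to fs − 12.22 MHz = 9.34 MHz.
8.14 MHz ≤ fs/2 = 10.78 MHz, passes unchanged.
Distinct values: {1.86 MHz, 2.7 MHz, 8.14 MHz, 8.42 MHz, 9.34 MHz}.

1.86 MHz, 2.7 MHz, 8.14 MHz, 8.42 MHz, 9.34 MHz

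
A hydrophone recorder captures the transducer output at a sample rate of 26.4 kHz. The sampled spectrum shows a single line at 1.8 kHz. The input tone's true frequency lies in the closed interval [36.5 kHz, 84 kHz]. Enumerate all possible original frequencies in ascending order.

51 kHz, 54.6 kHz, 77.4 kHz, 81 kHz

Frequencies that alias to 1.8 kHz are k·fs ± 1.8 kHz for integer k ≥ 0.
k=0: 1.8 kHz.
k=1: 24.6 kHz, 28.2 kHz.
k=2: 51 kHz, 54.6 kHz.
k=3: 77.4 kHz, 81 kHz.
k=4: 103.8 kHz, 107.4 kHz.
Within [36.5 kHz, 84 kHz]: 51 kHz, 54.6 kHz, 77.4 kHz, 81 kHz.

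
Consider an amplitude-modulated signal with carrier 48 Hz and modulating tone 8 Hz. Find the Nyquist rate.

112 Hz

AM sidebands sit at fc ± fm = 40 Hz and 56 Hz.
Highest-frequency component: 56 Hz.
Nyquist rate = 2 × 56 Hz = 112 Hz.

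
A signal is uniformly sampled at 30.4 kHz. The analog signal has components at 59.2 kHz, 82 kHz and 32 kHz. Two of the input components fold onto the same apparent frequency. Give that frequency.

1.6 kHz

fs/2 = 15.2 kHz.
59.2 kHz mod fs = 28.8 kHz.
28.8 kHz > fs/2 = 15.2 kHz, folds to fs − 28.8 kHz = 1.6 kHz.
82 kHz mod fs = 21.2 kHz.
21.2 kHz > fs/2 = 15.2 kHz, folds to fs − 21.2 kHz = 9.2 kHz.
32 kHz mod fs = 1.6 kHz.
1.6 kHz ≤ fs/2 = 15.2 kHz, appears at 1.6 kHz.
32 kHz and 59.2 kHz both map to 1.6 kHz.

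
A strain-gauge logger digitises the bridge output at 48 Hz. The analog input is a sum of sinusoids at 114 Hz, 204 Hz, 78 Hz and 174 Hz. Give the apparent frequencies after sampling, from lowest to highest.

fs/2 = 24 Hz.
114 Hz mod fs = 18 Hz.
18 Hz ≤ fs/2 = 24 Hz, appears at 18 Hz.
204 Hz mod fs = 12 Hz.
12 Hz ≤ fs/2 = 24 Hz, appears at 12 Hz.
78 Hz mod fs = 30 Hz.
30 Hz > fs/2 = 24 Hz, folds to fs − 30 Hz = 18 Hz.
174 Hz mod fs = 30 Hz.
30 Hz > fs/2 = 24 Hz, folds to fs − 30 Hz = 18 Hz.
Distinct values: {12 Hz, 18 Hz}.

12 Hz, 18 Hz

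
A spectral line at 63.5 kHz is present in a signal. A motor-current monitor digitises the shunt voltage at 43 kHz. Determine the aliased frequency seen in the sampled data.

63.5 kHz mod fs = 20.5 kHz.
20.5 kHz ≤ fs/2 = 21.5 kHz, appears at 20.5 kHz.

20.5 kHz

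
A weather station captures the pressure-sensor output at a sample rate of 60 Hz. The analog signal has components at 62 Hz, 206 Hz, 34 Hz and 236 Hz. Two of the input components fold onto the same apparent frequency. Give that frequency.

26 Hz

fs/2 = 30 Hz.
62 Hz mod fs = 2 Hz.
2 Hz ≤ fs/2 = 30 Hz, appears at 2 Hz.
206 Hz mod fs = 26 Hz.
26 Hz ≤ fs/2 = 30 Hz, appears at 26 Hz.
34 Hz > fs/2 = 30 Hz, folds to fs − 34 Hz = 26 Hz.
236 Hz mod fs = 56 Hz.
56 Hz > fs/2 = 30 Hz, folds to fs − 56 Hz = 4 Hz.
34 Hz and 206 Hz both map to 26 Hz.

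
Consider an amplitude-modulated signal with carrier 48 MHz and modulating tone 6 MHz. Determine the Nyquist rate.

AM sidebands sit at fc ± fm = 42 MHz and 54 MHz.
Highest-frequency component: 54 MHz.
Nyquist rate = 2 × 54 MHz = 108 MHz.

108 MHz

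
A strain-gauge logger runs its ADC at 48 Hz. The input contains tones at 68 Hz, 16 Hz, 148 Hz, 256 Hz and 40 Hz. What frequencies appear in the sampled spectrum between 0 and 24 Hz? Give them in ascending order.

fs/2 = 24 Hz.
68 Hz mod fs = 20 Hz.
20 Hz ≤ fs/2 = 24 Hz, appears at 20 Hz.
16 Hz ≤ fs/2 = 24 Hz, passes unchanged.
148 Hz mod fs = 4 Hz.
4 Hz ≤ fs/2 = 24 Hz, appears at 4 Hz.
256 Hz mod fs = 16 Hz.
16 Hz ≤ fs/2 = 24 Hz, appears at 16 Hz.
40 Hz > fs/2 = 24 Hz, folds to fs − 40 Hz = 8 Hz.
Distinct values: {4 Hz, 8 Hz, 16 Hz, 20 Hz}.

4 Hz, 8 Hz, 16 Hz, 20 Hz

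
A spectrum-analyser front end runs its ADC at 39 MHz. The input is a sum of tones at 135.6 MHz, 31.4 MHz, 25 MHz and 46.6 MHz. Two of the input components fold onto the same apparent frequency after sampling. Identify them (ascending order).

fs/2 = 19.5 MHz.
135.6 MHz mod fs = 18.6 MHz.
18.6 MHz ≤ fs/2 = 19.5 MHz, appears at 18.6 MHz.
31.4 MHz > fs/2 = 19.5 MHz, folds to fs − 31.4 MHz = 7.6 MHz.
25 MHz > fs/2 = 19.5 MHz, folds to fs − 25 MHz = 14 MHz.
46.6 MHz mod fs = 7.6 MHz.
7.6 MHz ≤ fs/2 = 19.5 MHz, appears at 7.6 MHz.
31.4 MHz and 46.6 MHz both map to 7.6 MHz.

31.4 MHz, 46.6 MHz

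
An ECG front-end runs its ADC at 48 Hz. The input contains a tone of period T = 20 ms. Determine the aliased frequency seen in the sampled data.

2 Hz

T = 20 ms → f = 1/T = 50 Hz.
50 Hz mod fs = 2 Hz.
2 Hz ≤ fs/2 = 24 Hz, appears at 2 Hz.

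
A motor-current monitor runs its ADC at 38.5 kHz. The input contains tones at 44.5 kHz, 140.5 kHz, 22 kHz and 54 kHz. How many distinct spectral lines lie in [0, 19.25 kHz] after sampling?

fs/2 = 19.25 kHz.
44.5 kHz mod fs = 6 kHz.
6 kHz ≤ fs/2 = 19.25 kHz, appears at 6 kHz.
140.5 kHz mod fs = 25 kHz.
25 kHz > fs/2 = 19.25 kHz, folds to fs − 25 kHz = 13.5 kHz.
22 kHz > fs/2 = 19.25 kHz, folds to fs − 22 kHz = 16.5 kHz.
54 kHz mod fs = 15.5 kHz.
15.5 kHz ≤ fs/2 = 19.25 kHz, appears at 15.5 kHz.
Distinct values: {6 kHz, 13.5 kHz, 15.5 kHz, 16.5 kHz} → 4.

4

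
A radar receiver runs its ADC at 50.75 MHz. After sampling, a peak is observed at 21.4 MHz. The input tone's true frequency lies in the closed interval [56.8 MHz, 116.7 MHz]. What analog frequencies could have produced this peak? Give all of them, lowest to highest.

Frequencies that alias to 21.4 MHz are k·fs ± 21.4 MHz for integer k ≥ 0.
k=0: 21.4 MHz.
k=1: 29.35 MHz, 72.15 MHz.
k=2: 80.1 MHz, 122.9 MHz.
k=3: 130.85 MHz, 173.65 MHz.
Within [56.8 MHz, 116.7 MHz]: 72.15 MHz, 80.1 MHz.

72.15 MHz, 80.1 MHz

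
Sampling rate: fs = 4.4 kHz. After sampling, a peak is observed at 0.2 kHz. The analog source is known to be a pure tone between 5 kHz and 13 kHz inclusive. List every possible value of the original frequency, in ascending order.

8.6 kHz, 9 kHz, 13 kHz

Frequencies that alias to 0.2 kHz are k·fs ± 0.2 kHz for integer k ≥ 0.
k=0: 0.2 kHz.
k=1: 4.2 kHz, 4.6 kHz.
k=2: 8.6 kHz, 9 kHz.
k=3: 13 kHz, 13.4 kHz.
k=4: 17.4 kHz, 17.8 kHz.
Within [5 kHz, 13 kHz]: 8.6 kHz, 9 kHz, 13 kHz.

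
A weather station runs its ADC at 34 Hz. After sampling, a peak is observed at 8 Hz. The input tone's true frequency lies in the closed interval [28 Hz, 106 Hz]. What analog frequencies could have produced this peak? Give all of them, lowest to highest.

42 Hz, 60 Hz, 76 Hz, 94 Hz

Frequencies that alias to 8 Hz are k·fs ± 8 Hz for integer k ≥ 0.
k=0: 8 Hz.
k=1: 26 Hz, 42 Hz.
k=2: 60 Hz, 76 Hz.
k=3: 94 Hz, 110 Hz.
k=4: 128 Hz, 144 Hz.
Within [28 Hz, 106 Hz]: 42 Hz, 60 Hz, 76 Hz, 94 Hz.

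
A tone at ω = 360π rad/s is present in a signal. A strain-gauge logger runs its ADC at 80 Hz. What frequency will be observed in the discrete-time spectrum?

ω = 360π rad/s → f = ω/(2π) = 180 Hz.
180 Hz mod fs = 20 Hz.
20 Hz ≤ fs/2 = 40 Hz, appears at 20 Hz.

20 Hz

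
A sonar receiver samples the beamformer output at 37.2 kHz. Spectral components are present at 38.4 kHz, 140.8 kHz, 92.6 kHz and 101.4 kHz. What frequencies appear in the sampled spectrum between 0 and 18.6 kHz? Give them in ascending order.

fs/2 = 18.6 kHz.
38.4 kHz mod fs = 1.2 kHz.
1.2 kHz ≤ fs/2 = 18.6 kHz, appears at 1.2 kHz.
140.8 kHz mod fs = 29.2 kHz.
29.2 kHz > fs/2 = 18.6 kHz, folds to fs − 29.2 kHz = 8 kHz.
92.6 kHz mod fs = 18.2 kHz.
18.2 kHz ≤ fs/2 = 18.6 kHz, appears at 18.2 kHz.
101.4 kHz mod fs = 27 kHz.
27 kHz > fs/2 = 18.6 kHz, folds to fs − 27 kHz = 10.2 kHz.
Distinct values: {1.2 kHz, 8 kHz, 10.2 kHz, 18.2 kHz}.

1.2 kHz, 8 kHz, 10.2 kHz, 18.2 kHz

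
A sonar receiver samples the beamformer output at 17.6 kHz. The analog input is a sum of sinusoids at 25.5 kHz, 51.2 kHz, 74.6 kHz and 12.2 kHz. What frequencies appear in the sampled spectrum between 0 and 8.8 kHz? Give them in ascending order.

1.6 kHz, 4.2 kHz, 5.4 kHz, 7.9 kHz

fs/2 = 8.8 kHz.
25.5 kHz mod fs = 7.9 kHz.
7.9 kHz ≤ fs/2 = 8.8 kHz, appears at 7.9 kHz.
51.2 kHz mod fs = 16 kHz.
16 kHz > fs/2 = 8.8 kHz, folds to fs − 16 kHz = 1.6 kHz.
74.6 kHz mod fs = 4.2 kHz.
4.2 kHz ≤ fs/2 = 8.8 kHz, appears at 4.2 kHz.
12.2 kHz > fs/2 = 8.8 kHz, folds to fs − 12.2 kHz = 5.4 kHz.
Distinct values: {1.6 kHz, 4.2 kHz, 5.4 kHz, 7.9 kHz}.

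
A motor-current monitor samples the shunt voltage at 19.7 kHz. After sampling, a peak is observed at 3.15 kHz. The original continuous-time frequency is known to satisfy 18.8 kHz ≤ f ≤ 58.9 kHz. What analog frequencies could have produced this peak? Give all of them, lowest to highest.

22.85 kHz, 36.25 kHz, 42.55 kHz, 55.95 kHz

Frequencies that alias to 3.15 kHz are k·fs ± 3.15 kHz for integer k ≥ 0.
k=0: 3.15 kHz.
k=1: 16.55 kHz, 22.85 kHz.
k=2: 36.25 kHz, 42.55 kHz.
k=3: 55.95 kHz, 62.25 kHz.
k=4: 75.65 kHz, 81.95 kHz.
Within [18.8 kHz, 58.9 kHz]: 22.85 kHz, 36.25 kHz, 42.55 kHz, 55.95 kHz.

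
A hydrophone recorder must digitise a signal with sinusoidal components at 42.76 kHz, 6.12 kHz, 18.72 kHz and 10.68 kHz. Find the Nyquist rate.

85.52 kHz

Highest-frequency component: 42.76 kHz.
Nyquist rate = 2 × 42.76 kHz = 85.52 kHz.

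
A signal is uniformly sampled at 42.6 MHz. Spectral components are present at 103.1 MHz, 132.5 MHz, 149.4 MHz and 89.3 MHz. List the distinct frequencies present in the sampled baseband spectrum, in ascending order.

fs/2 = 21.3 MHz.
103.1 MHz mod fs = 17.9 MHz.
17.9 MHz ≤ fs/2 = 21.3 MHz, appears at 17.9 MHz.
132.5 MHz mod fs = 4.7 MHz.
4.7 MHz ≤ fs/2 = 21.3 MHz, appears at 4.7 MHz.
149.4 MHz mod fs = 21.6 MHz.
21.6 MHz > fs/2 = 21.3 MHz, folds to fs − 21.6 MHz = 21 MHz.
89.3 MHz mod fs = 4.1 MHz.
4.1 MHz ≤ fs/2 = 21.3 MHz, appears at 4.1 MHz.
Distinct values: {4.1 MHz, 4.7 MHz, 17.9 MHz, 21 MHz}.

4.1 MHz, 4.7 MHz, 17.9 MHz, 21 MHz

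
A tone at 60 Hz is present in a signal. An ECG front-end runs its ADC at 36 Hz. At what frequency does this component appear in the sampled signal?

60 Hz mod fs = 24 Hz.
24 Hz > fs/2 = 18 Hz, folds to fs − 24 Hz = 12 Hz.

12 Hz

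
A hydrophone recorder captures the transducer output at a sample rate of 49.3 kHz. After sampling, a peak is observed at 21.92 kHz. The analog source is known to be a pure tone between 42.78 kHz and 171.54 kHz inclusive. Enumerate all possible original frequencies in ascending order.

71.22 kHz, 76.68 kHz, 120.52 kHz, 125.98 kHz, 169.82 kHz

Frequencies that alias to 21.92 kHz are k·fs ± 21.92 kHz for integer k ≥ 0.
k=0: 21.92 kHz.
k=1: 27.38 kHz, 71.22 kHz.
k=2: 76.68 kHz, 120.52 kHz.
k=3: 125.98 kHz, 169.82 kHz.
k=4: 175.28 kHz, 219.12 kHz.
Within [42.78 kHz, 171.54 kHz]: 71.22 kHz, 76.68 kHz, 120.52 kHz, 125.98 kHz, 169.82 kHz.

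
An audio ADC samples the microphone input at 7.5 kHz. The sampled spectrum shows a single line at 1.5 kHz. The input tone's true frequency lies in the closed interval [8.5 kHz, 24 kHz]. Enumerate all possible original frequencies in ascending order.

Frequencies that alias to 1.5 kHz are k·fs ± 1.5 kHz for integer k ≥ 0.
k=0: 1.5 kHz.
k=1: 6 kHz, 9 kHz.
k=2: 13.5 kHz, 16.5 kHz.
k=3: 21 kHz, 24 kHz.
k=4: 28.5 kHz, 31.5 kHz.
Within [8.5 kHz, 24 kHz]: 9 kHz, 13.5 kHz, 16.5 kHz, 21 kHz, 24 kHz.

9 kHz, 13.5 kHz, 16.5 kHz, 21 kHz, 24 kHz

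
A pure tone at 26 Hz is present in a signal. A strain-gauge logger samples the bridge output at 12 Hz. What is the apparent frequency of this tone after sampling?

2 Hz

26 Hz mod fs = 2 Hz.
2 Hz ≤ fs/2 = 6 Hz, appears at 2 Hz.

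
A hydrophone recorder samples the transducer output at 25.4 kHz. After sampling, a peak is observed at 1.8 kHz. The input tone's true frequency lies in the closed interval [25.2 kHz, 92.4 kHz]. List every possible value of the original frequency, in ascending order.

Frequencies that alias to 1.8 kHz are k·fs ± 1.8 kHz for integer k ≥ 0.
k=0: 1.8 kHz.
k=1: 23.6 kHz, 27.2 kHz.
k=2: 49 kHz, 52.6 kHz.
k=3: 74.4 kHz, 78 kHz.
k=4: 99.8 kHz, 103.4 kHz.
Within [25.2 kHz, 92.4 kHz]: 27.2 kHz, 49 kHz, 52.6 kHz, 74.4 kHz, 78 kHz.

27.2 kHz, 49 kHz, 52.6 kHz, 74.4 kHz, 78 kHz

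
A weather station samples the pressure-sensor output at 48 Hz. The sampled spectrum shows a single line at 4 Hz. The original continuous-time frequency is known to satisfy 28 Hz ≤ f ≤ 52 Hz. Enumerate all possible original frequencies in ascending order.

44 Hz, 52 Hz

Frequencies that alias to 4 Hz are k·fs ± 4 Hz for integer k ≥ 0.
k=0: 4 Hz.
k=1: 44 Hz, 52 Hz.
k=2: 92 Hz, 100 Hz.
Within [28 Hz, 52 Hz]: 44 Hz, 52 Hz.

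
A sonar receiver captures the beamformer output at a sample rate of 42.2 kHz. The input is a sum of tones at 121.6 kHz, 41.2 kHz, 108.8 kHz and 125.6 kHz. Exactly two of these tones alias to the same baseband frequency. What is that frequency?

1 kHz

fs/2 = 21.1 kHz.
121.6 kHz mod fs = 37.2 kHz.
37.2 kHz > fs/2 = 21.1 kHz, folds to fs − 37.2 kHz = 5 kHz.
41.2 kHz > fs/2 = 21.1 kHz, folds to fs − 41.2 kHz = 1 kHz.
108.8 kHz mod fs = 24.4 kHz.
24.4 kHz > fs/2 = 21.1 kHz, folds to fs − 24.4 kHz = 17.8 kHz.
125.6 kHz mod fs = 41.2 kHz.
41.2 kHz > fs/2 = 21.1 kHz, folds to fs − 41.2 kHz = 1 kHz.
41.2 kHz and 125.6 kHz both map to 1 kHz.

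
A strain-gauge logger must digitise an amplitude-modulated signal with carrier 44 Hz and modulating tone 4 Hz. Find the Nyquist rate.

AM sidebands sit at fc ± fm = 40 Hz and 48 Hz.
Highest-frequency component: 48 Hz.
Nyquist rate = 2 × 48 Hz = 96 Hz.

96 Hz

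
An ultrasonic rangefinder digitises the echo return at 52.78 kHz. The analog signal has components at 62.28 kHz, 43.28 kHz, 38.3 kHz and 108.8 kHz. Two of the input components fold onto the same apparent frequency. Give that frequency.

9.5 kHz

fs/2 = 26.39 kHz.
62.28 kHz mod fs = 9.5 kHz.
9.5 kHz ≤ fs/2 = 26.39 kHz, appears at 9.5 kHz.
43.28 kHz > fs/2 = 26.39 kHz, folds to fs − 43.28 kHz = 9.5 kHz.
38.3 kHz > fs/2 = 26.39 kHz, folds to fs − 38.3 kHz = 14.48 kHz.
108.8 kHz mod fs = 3.24 kHz.
3.24 kHz ≤ fs/2 = 26.39 kHz, appears at 3.24 kHz.
43.28 kHz and 62.28 kHz both map to 9.5 kHz.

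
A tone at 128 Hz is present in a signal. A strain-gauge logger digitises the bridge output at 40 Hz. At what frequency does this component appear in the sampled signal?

128 Hz mod fs = 8 Hz.
8 Hz ≤ fs/2 = 20 Hz, appears at 8 Hz.

8 Hz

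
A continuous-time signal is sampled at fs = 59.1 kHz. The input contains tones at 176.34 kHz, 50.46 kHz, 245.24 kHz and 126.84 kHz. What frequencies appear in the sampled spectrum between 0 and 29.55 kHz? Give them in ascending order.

0.96 kHz, 8.64 kHz, 8.84 kHz

fs/2 = 29.55 kHz.
176.34 kHz mod fs = 58.14 kHz.
58.14 kHz > fs/2 = 29.55 kHz, folds to fs − 58.14 kHz = 0.96 kHz.
50.46 kHz > fs/2 = 29.55 kHz, folds to fs − 50.46 kHz = 8.64 kHz.
245.24 kHz mod fs = 8.84 kHz.
8.84 kHz ≤ fs/2 = 29.55 kHz, appears at 8.84 kHz.
126.84 kHz mod fs = 8.64 kHz.
8.64 kHz ≤ fs/2 = 29.55 kHz, appears at 8.64 kHz.
Distinct values: {0.96 kHz, 8.64 kHz, 8.84 kHz}.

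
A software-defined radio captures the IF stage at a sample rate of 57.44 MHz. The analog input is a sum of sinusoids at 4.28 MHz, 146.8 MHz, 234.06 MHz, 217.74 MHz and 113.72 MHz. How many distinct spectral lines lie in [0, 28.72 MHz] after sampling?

fs/2 = 28.72 MHz.
4.28 MHz ≤ fs/2 = 28.72 MHz, passes unchanged.
146.8 MHz mod fs = 31.92 MHz.
31.92 MHz > fs/2 = 28.72 MHz, folds to fs − 31.92 MHz = 25.52 MHz.
234.06 MHz mod fs = 4.3 MHz.
4.3 MHz ≤ fs/2 = 28.72 MHz, appears at 4.3 MHz.
217.74 MHz mod fs = 45.42 MHz.
45.42 MHz > fs/2 = 28.72 MHz, folds to fs − 45.42 MHz = 12.02 MHz.
113.72 MHz mod fs = 56.28 MHz.
56.28 MHz > fs/2 = 28.72 MHz, folds to fs − 56.28 MHz = 1.16 MHz.
Distinct values: {1.16 MHz, 4.28 MHz, 4.3 MHz, 12.02 MHz, 25.52 MHz} → 5.

5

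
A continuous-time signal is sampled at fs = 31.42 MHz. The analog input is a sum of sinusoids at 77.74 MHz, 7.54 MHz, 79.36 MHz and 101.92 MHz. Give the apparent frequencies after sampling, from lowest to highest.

fs/2 = 15.71 MHz.
77.74 MHz mod fs = 14.9 MHz.
14.9 MHz ≤ fs/2 = 15.71 MHz, appears at 14.9 MHz.
7.54 MHz ≤ fs/2 = 15.71 MHz, passes unchanged.
79.36 MHz mod fs = 16.52 MHz.
16.52 MHz > fs/2 = 15.71 MHz, folds to fs − 16.52 MHz = 14.9 MHz.
101.92 MHz mod fs = 7.66 MHz.
7.66 MHz ≤ fs/2 = 15.71 MHz, appears at 7.66 MHz.
Distinct values: {7.54 MHz, 7.66 MHz, 14.9 MHz}.

7.54 MHz, 7.66 MHz, 14.9 MHz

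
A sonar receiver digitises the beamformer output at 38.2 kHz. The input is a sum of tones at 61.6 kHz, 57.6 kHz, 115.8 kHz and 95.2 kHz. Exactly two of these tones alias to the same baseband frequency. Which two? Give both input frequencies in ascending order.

57.6 kHz, 95.2 kHz

fs/2 = 19.1 kHz.
61.6 kHz mod fs = 23.4 kHz.
23.4 kHz > fs/2 = 19.1 kHz, folds to fs − 23.4 kHz = 14.8 kHz.
57.6 kHz mod fs = 19.4 kHz.
19.4 kHz > fs/2 = 19.1 kHz, folds to fs − 19.4 kHz = 18.8 kHz.
115.8 kHz mod fs = 1.2 kHz.
1.2 kHz ≤ fs/2 = 19.1 kHz, appears at 1.2 kHz.
95.2 kHz mod fs = 18.8 kHz.
18.8 kHz ≤ fs/2 = 19.1 kHz, appears at 18.8 kHz.
57.6 kHz and 95.2 kHz both map to 18.8 kHz.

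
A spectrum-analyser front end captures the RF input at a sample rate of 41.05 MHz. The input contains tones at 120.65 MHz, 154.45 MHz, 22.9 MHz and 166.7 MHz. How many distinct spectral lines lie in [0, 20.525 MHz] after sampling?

fs/2 = 20.525 MHz.
120.65 MHz mod fs = 38.55 MHz.
38.55 MHz > fs/2 = 20.525 MHz, folds to fs − 38.55 MHz = 2.5 MHz.
154.45 MHz mod fs = 31.3 MHz.
31.3 MHz > fs/2 = 20.525 MHz, folds to fs − 31.3 MHz = 9.75 MHz.
22.9 MHz > fs/2 = 20.525 MHz, folds to fs − 22.9 MHz = 18.15 MHz.
166.7 MHz mod fs = 2.5 MHz.
2.5 MHz ≤ fs/2 = 20.525 MHz, appears at 2.5 MHz.
Distinct values: {2.5 MHz, 9.75 MHz, 18.15 MHz} → 3.

3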